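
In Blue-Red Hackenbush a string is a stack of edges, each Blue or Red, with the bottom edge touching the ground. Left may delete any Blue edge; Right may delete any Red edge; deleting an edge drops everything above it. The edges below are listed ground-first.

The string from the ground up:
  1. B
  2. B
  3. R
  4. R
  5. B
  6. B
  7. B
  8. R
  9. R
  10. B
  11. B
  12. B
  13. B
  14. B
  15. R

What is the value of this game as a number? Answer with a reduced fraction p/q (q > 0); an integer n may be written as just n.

11901/8192

g_1 [B]  L=[0]  R=[—]  -> 1
g_2 [BB]  L=[0; 1]  R=[—]  -> 2
g_3 [BBR]  L=[0; 1]  R=[2]  -> 3/2
g_4 [BBRR]  L=[0; 1]  R=[3/2; 2]  -> 5/4
g_5 [BBRRB]  L=[0; 1; 5/4]  R=[3/2; 2]  -> 11/8
g_6 [BBRRBB]  L=[0; 1; 5/4; 11/8]  R=[3/2; 2]  -> 23/16
g_7 [BBRRBBB]  L=[0; 1; 5/4; 11/8; 23/16]  R=[3/2; 2]  -> 47/32
g_8 [BBRRBBBR]  L=[0; 1; 5/4; 11/8; 23/16]  R=[47/32; 3/2; 2]  -> 93/64
g_9 [BBRRBBBRR]  L=[0; 1; 5/4; 11/8; 23/16]  R=[93/64; 47/32; 3/2; 2]  -> 185/128
g_10 [BBRRBBBRRB]  L=[0; 1; 5/4; 11/8; 23/16; 185/128]  R=[93/64; 47/32; 3/2; 2]  -> 371/256
g_11 [BBRRBBBRRBB]  L=[0; 1; 5/4; 11/8; 23/16; 185/128; 371/256]  R=[93/64; 47/32; 3/2; 2]  -> 743/512
g_12 [BBRRBBBRRBBB]  L=[0; 1; 5/4; 11/8; 23/16; 185/128; 371/256; 743/512]  R=[93/64; 47/32; 3/2; 2]  -> 1487/1024
g_13 [BBRRBBBRRBBBB]  L=[0; 1; 5/4; 11/8; 23/16; 185/128; 371/256; 743/512; 1487/1024]  R=[93/64; 47/32; 3/2; 2]  -> 2975/2048
g_14 [BBRRBBBRRBBBBB]  L=[0; 1; 5/4; 11/8; 23/16; 185/128; 371/256; 743/512; 1487/1024; 2975/2048]  R=[93/64; 47/32; 3/2; 2]  -> 5951/4096
g_15 [BBRRBBBRRBBBBBR]  L=[0; 1; 5/4; 11/8; 23/16; 185/128; 371/256; 743/512; 1487/1024; 2975/2048]  R=[5951/4096; 93/64; 47/32; 3/2; 2]  -> 11901/8192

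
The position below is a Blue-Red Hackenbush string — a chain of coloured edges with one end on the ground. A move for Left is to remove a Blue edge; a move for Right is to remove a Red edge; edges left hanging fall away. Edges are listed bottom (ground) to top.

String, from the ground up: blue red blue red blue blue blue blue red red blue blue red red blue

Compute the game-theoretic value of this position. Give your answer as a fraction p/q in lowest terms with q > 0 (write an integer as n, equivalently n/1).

1 of 15 · b · max L 0 · min R +∞ ⇒ 1
2 of 15 · br · max L 0 · min R 1 ⇒ 1/2
3 of 15 · brb · max L 1/2 · min R 1 ⇒ 3/4
4 of 15 · brbr · max L 1/2 · min R 3/4 ⇒ 5/8
5 of 15 · brbrb · max L 5/8 · min R 3/4 ⇒ 11/16
6 of 15 · brbrbb · max L 11/16 · min R 3/4 ⇒ 23/32
7 of 15 · brbrbbb · max L 23/32 · min R 3/4 ⇒ 47/64
8 of 15 · brbrbbbb · max L 47/64 · min R 3/4 ⇒ 95/128
9 of 15 · brbrbbbbr · max L 47/64 · min R 95/128 ⇒ 189/256
10 of 15 · brbrbbbbrr · max L 47/64 · min R 189/256 ⇒ 377/512
11 of 15 · brbrbbbbrrb · max L 377/512 · min R 189/256 ⇒ 755/1024
12 of 15 · brbrbbbbrrbb · max L 755/1024 · min R 189/256 ⇒ 1511/2048
13 of 15 · brbrbbbbrrbbr · max L 755/1024 · min R 1511/2048 ⇒ 3021/4096
14 of 15 · brbrbbbbrrbbrr · max L 755/1024 · min R 3021/4096 ⇒ 6041/8192
15 of 15 · brbrbbbbrrbbrrb · max L 6041/8192 · min R 3021/4096 ⇒ 12083/16384

12083/16384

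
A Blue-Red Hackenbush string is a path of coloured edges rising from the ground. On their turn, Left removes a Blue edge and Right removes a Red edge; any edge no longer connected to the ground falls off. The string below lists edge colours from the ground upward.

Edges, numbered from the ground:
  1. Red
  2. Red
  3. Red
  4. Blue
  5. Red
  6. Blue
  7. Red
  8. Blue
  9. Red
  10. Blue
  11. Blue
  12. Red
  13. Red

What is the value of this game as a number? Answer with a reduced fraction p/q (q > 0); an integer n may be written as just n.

-2727/1024

Recurse on prefixes of the 13-edge string Red Red Red Blue Red Blue Red Blue Red Blue Blue Red Red:
1 of 13 · R · max L −∞ · min R 0 so -1
2 of 13 · RR · max L −∞ · min R -1 so -2
3 of 13 · RRR · max L −∞ · min R -2 so -3
4 of 13 · RRRB · max L -3 · min R -2 so -5/2
5 of 13 · RRRBR · max L -3 · min R -5/2 so -11/4
6 of 13 · RRRBRB · max L -11/4 · min R -5/2 so -21/8
7 of 13 · RRRBRBR · max L -11/4 · min R -21/8 so -43/16
8 of 13 · RRRBRBRB · max L -43/16 · min R -21/8 so -85/32
9 of 13 · RRRBRBRBR · max L -43/16 · min R -85/32 so -171/64
10 of 13 · RRRBRBRBRB · max L -171/64 · min R -85/32 so -341/128
11 of 13 · RRRBRBRBRBB · max L -341/128 · min R -85/32 so -681/256
12 of 13 · RRRBRBRBRBBR · max L -341/128 · min R -681/256 so -1363/512
13 of 13 · RRRBRBRBRBBRR · max L -341/128 · min R -1363/512 so -2727/1024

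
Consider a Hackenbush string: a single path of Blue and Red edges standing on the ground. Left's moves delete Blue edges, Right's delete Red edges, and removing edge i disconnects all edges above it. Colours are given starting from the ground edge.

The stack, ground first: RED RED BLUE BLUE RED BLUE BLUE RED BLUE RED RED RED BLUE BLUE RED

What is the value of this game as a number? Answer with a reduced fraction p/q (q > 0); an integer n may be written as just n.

-10611/8192

Recurse on prefixes of the 15-edge string RED RED BLUE BLUE RED BLUE BLUE RED BLUE RED RED RED BLUE BLUE RED:
1 of 15 · R · max L −∞ · min R 0 = -1
2 of 15 · RR · max L −∞ · min R -1 = -2
3 of 15 · RRB · max L -2 · min R -1 = -3/2
4 of 15 · RRBB · max L -3/2 · min R -1 = -5/4
5 of 15 · RRBBR · max L -3/2 · min R -5/4 = -11/8
6 of 15 · RRBBRB · max L -11/8 · min R -5/4 = -21/16
7 of 15 · RRBBRBB · max L -21/16 · min R -5/4 = -41/32
8 of 15 · RRBBRBBR · max L -21/16 · min R -41/32 = -83/64
9 of 15 · RRBBRBBRB · max L -83/64 · min R -41/32 = -165/128
10 of 15 · RRBBRBBRBR · max L -83/64 · min R -165/128 = -331/256
11 of 15 · RRBBRBBRBRR · max L -83/64 · min R -331/256 = -663/512
12 of 15 · RRBBRBBRBRRR · max L -83/64 · min R -663/512 = -1327/1024
13 of 15 · RRBBRBBRBRRRB · max L -1327/1024 · min R -663/512 = -2653/2048
14 of 15 · RRBBRBBRBRRRBB · max L -2653/2048 · min R -663/512 = -5305/4096
15 of 15 · RRBBRBBRBRRRBBR · max L -2653/2048 · min R -5305/4096 = -10611/8192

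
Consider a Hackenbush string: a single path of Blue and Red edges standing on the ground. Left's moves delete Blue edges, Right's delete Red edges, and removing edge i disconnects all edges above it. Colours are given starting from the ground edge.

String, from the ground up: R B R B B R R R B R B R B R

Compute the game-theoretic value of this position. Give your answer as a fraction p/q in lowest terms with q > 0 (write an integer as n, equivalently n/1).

Prefix values for R B R B B R R R B R B R B R via {L|R} + simplicity:
val(R) = { · | 0 } = -1
val(RB) = { -1 | 0 } = -1/2
val(RBR) = { -1 | -1/2 0 } = -3/4
val(RBRB) = { -1 -3/4 | -1/2 0 } = -5/8
val(RBRBB) = { -1 -3/4 -5/8 | -1/2 0 } = -9/16
val(RBRBBR) = { -1 -3/4 -5/8 | -9/16 -1/2 0 } = -19/32
val(RBRBBRR) = { -1 -3/4 -5/8 | -19/32 -9/16 -1/2 0 } = -39/64
val(RBRBBRRR) = { -1 -3/4 -5/8 | -39/64 -19/32 -9/16 -1/2 0 } = -79/128
val(RBRBBRRRB) = { -1 -3/4 -5/8 -79/128 | -39/64 -19/32 -9/16 -1/2 0 } = -157/256
val(RBRBBRRRBR) = { -1 -3/4 -5/8 -79/128 | -157/256 -39/64 -19/32 -9/16 -1/2 0 } = -315/512
val(RBRBBRRRBRB) = { -1 -3/4 -5/8 -79/128 -315/512 | -157/256 -39/64 -19/32 -9/16 -1/2 0 } = -629/1024
val(RBRBBRRRBRBR) = { -1 -3/4 -5/8 -79/128 -315/512 | -629/1024 -157/256 -39/64 -19/32 -9/16 -1/2 0 } = -1259/2048
val(RBRBBRRRBRBRB) = { -1 -3/4 -5/8 -79/128 -315/512 -1259/2048 | -629/1024 -157/256 -39/64 -19/32 -9/16 -1/2 0 } = -2517/4096
val(RBRBBRRRBRBRBR) = { -1 -3/4 -5/8 -79/128 -315/512 -1259/2048 | -2517/4096 -629/1024 -157/256 -39/64 -19/32 -9/16 -1/2 0 } = -5035/8192

-5035/8192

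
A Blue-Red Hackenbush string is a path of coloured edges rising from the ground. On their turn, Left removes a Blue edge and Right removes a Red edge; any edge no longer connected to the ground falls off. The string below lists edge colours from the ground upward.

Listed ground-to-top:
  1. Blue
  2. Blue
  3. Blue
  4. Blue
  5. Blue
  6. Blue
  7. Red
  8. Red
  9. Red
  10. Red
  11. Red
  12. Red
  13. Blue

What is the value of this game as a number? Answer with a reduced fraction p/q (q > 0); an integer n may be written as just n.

B: Left { 0 }, Right { · } gives simplest 1
BB: Left { 0; 1 }, Right { · } gives simplest 2
BBB: Left { 0; 1; 2 }, Right { · } gives simplest 3
BBBB: Left { 0; 1; 2; 3 }, Right { · } gives simplest 4
BBBBB: Left { 0; 1; 2; 3; 4 }, Right { · } gives simplest 5
BBBBBB: Left { 0; 1; 2; 3; 4; 5 }, Right { · } gives simplest 6
BBBBBBR: Left { 0; 1; 2; 3; 4; 5 }, Right { 6 } gives simplest 11/2
BBBBBBRR: Left { 0; 1; 2; 3; 4; 5 }, Right { 11/2; 6 } gives simplest 21/4
BBBBBBRRR: Left { 0; 1; 2; 3; 4; 5 }, Right { 21/4; 11/2; 6 } gives simplest 41/8
BBBBBBRRRR: Left { 0; 1; 2; 3; 4; 5 }, Right { 41/8; 21/4; 11/2; 6 } gives simplest 81/16
BBBBBBRRRRR: Left { 0; 1; 2; 3; 4; 5 }, Right { 81/16; 41/8; 21/4; 11/2; 6 } gives simplest 161/32
BBBBBBRRRRRR: Left { 0; 1; 2; 3; 4; 5 }, Right { 161/32; 81/16; 41/8; 21/4; 11/2; 6 } gives simplest 321/64
BBBBBBRRRRRRB: Left { 0; 1; 2; 3; 4; 5; 321/64 }, Right { 161/32; 81/16; 41/8; 21/4; 11/2; 6 } gives simplest 643/128

643/128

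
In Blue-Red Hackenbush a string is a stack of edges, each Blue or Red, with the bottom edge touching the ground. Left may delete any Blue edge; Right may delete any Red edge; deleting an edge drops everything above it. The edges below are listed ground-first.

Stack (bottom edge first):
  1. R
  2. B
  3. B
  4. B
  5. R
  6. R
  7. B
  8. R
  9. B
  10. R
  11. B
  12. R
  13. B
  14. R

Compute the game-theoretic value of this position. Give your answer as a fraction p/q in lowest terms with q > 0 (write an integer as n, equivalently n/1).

-1707/8192

Build G(s[:k]) for k = 1..14, string s = R B B B R R B R B R B R B R.
step 1: add R to get R; options L={  } R={ 0 } ⇒ -1
step 2: add B to get RB; options L={ -1 } R={ 0 } ⇒ -1/2
step 3: add B to get RBB; options L={ -1, -1/2 } R={ 0 } ⇒ -1/4
step 4: add B to get RBBB; options L={ -1, -1/2, -1/4 } R={ 0 } ⇒ -1/8
step 5: add R to get RBBBR; options L={ -1, -1/2, -1/4 } R={ -1/8, 0 } ⇒ -3/16
step 6: add R to get RBBBRR; options L={ -1, -1/2, -1/4 } R={ -3/16, -1/8, 0 } ⇒ -7/32
step 7: add B to get RBBBRRB; options L={ -1, -1/2, -1/4, -7/32 } R={ -3/16, -1/8, 0 } ⇒ -13/64
step 8: add R to get RBBBRRBR; options L={ -1, -1/2, -1/4, -7/32 } R={ -13/64, -3/16, -1/8, 0 } ⇒ -27/128
step 9: add B to get RBBBRRBRB; options L={ -1, -1/2, -1/4, -7/32, -27/128 } R={ -13/64, -3/16, -1/8, 0 } ⇒ -53/256
step 10: add R to get RBBBRRBRBR; options L={ -1, -1/2, -1/4, -7/32, -27/128 } R={ -53/256, -13/64, -3/16, -1/8, 0 } ⇒ -107/512
step 11: add B to get RBBBRRBRBRB; options L={ -1, -1/2, -1/4, -7/32, -27/128, -107/512 } R={ -53/256, -13/64, -3/16, -1/8, 0 } ⇒ -213/1024
step 12: add R to get RBBBRRBRBRBR; options L={ -1, -1/2, -1/4, -7/32, -27/128, -107/512 } R={ -213/1024, -53/256, -13/64, -3/16, -1/8, 0 } ⇒ -427/2048
step 13: add B to get RBBBRRBRBRBRB; options L={ -1, -1/2, -1/4, -7/32, -27/128, -107/512, -427/2048 } R={ -213/1024, -53/256, -13/64, -3/16, -1/8, 0 } ⇒ -853/4096
step 14: add R to get RBBBRRBRBRBRBR; options L={ -1, -1/2, -1/4, -7/32, -27/128, -107/512, -427/2048 } R={ -853/4096, -213/1024, -53/256, -13/64, -3/16, -1/8, 0 } ⇒ -1707/8192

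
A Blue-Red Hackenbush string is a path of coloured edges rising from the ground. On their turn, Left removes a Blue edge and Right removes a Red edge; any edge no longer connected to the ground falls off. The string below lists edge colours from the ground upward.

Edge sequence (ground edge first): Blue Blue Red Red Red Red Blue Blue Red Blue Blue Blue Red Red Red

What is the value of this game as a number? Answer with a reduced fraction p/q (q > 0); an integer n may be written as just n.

9073/8192

step 1: add Blue to get B; options L={ 0 } R={ none } → 1
step 2: add Blue to get BB; options L={ 0,1 } R={ none } → 2
step 3: add Red to get BBR; options L={ 0,1 } R={ 2 } → 3/2
step 4: add Red to get BBRR; options L={ 0,1 } R={ 3/2,2 } → 5/4
step 5: add Red to get BBRRR; options L={ 0,1 } R={ 5/4,3/2,2 } → 9/8
step 6: add Red to get BBRRRR; options L={ 0,1 } R={ 9/8,5/4,3/2,2 } → 17/16
step 7: add Blue to get BBRRRRB; options L={ 0,1,17/16 } R={ 9/8,5/4,3/2,2 } → 35/32
step 8: add Blue to get BBRRRRBB; options L={ 0,1,17/16,35/32 } R={ 9/8,5/4,3/2,2 } → 71/64
step 9: add Red to get BBRRRRBBR; options L={ 0,1,17/16,35/32 } R={ 71/64,9/8,5/4,3/2,2 } → 141/128
step 10: add Blue to get BBRRRRBBRB; options L={ 0,1,17/16,35/32,141/128 } R={ 71/64,9/8,5/4,3/2,2 } → 283/256
step 11: add Blue to get BBRRRRBBRBB; options L={ 0,1,17/16,35/32,141/128,283/256 } R={ 71/64,9/8,5/4,3/2,2 } → 567/512
step 12: add Blue to get BBRRRRBBRBBB; options L={ 0,1,17/16,35/32,141/128,283/256,567/512 } R={ 71/64,9/8,5/4,3/2,2 } → 1135/1024
step 13: add Red to get BBRRRRBBRBBBR; options L={ 0,1,17/16,35/32,141/128,283/256,567/512 } R={ 1135/1024,71/64,9/8,5/4,3/2,2 } → 2269/2048
step 14: add Red to get BBRRRRBBRBBBRR; options L={ 0,1,17/16,35/32,141/128,283/256,567/512 } R={ 2269/2048,1135/1024,71/64,9/8,5/4,3/2,2 } → 4537/4096
step 15: add Red to get BBRRRRBBRBBBRRR; options L={ 0,1,17/16,35/32,141/128,283/256,567/512 } R={ 4537/4096,2269/2048,1135/1024,71/64,9/8,5/4,3/2,2 } → 9073/8192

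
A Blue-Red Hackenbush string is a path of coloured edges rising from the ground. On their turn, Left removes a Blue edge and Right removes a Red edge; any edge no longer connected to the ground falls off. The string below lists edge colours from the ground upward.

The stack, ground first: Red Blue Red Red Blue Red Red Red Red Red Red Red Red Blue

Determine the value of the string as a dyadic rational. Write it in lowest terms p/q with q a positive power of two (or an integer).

-7165/8192

Prefix values for Red Blue Red Red Blue Red Red Red Red Red Red Red Red Blue via {L|R} + simplicity:
R: Left { · }, Right { 0 } => simplest -1
RB: Left { -1 }, Right { 0 } => simplest -1/2
RBR: Left { -1 }, Right { -1/2,0 } => simplest -3/4
RBRR: Left { -1 }, Right { -3/4,-1/2,0 } => simplest -7/8
RBRRB: Left { -1,-7/8 }, Right { -3/4,-1/2,0 } => simplest -13/16
RBRRBR: Left { -1,-7/8 }, Right { -13/16,-3/4,-1/2,0 } => simplest -27/32
RBRRBRR: Left { -1,-7/8 }, Right { -27/32,-13/16,-3/4,-1/2,0 } => simplest -55/64
RBRRBRRR: Left { -1,-7/8 }, Right { -55/64,-27/32,-13/16,-3/4,-1/2,0 } => simplest -111/128
RBRRBRRRR: Left { -1,-7/8 }, Right { -111/128,-55/64,-27/32,-13/16,-3/4,-1/2,0 } => simplest -223/256
RBRRBRRRRR: Left { -1,-7/8 }, Right { -223/256,-111/128,-55/64,-27/32,-13/16,-3/4,-1/2,0 } => simplest -447/512
RBRRBRRRRRR: Left { -1,-7/8 }, Right { -447/512,-223/256,-111/128,-55/64,-27/32,-13/16,-3/4,-1/2,0 } => simplest -895/1024
RBRRBRRRRRRR: Left { -1,-7/8 }, Right { -895/1024,-447/512,-223/256,-111/128,-55/64,-27/32,-13/16,-3/4,-1/2,0 } => simplest -1791/2048
RBRRBRRRRRRRR: Left { -1,-7/8 }, Right { -1791/2048,-895/1024,-447/512,-223/256,-111/128,-55/64,-27/32,-13/16,-3/4,-1/2,0 } => simplest -3583/4096
RBRRBRRRRRRRRB: Left { -1,-7/8,-3583/4096 }, Right { -1791/2048,-895/1024,-447/512,-223/256,-111/128,-55/64,-27/32,-13/16,-3/4,-1/2,0 } => simplest -7165/8192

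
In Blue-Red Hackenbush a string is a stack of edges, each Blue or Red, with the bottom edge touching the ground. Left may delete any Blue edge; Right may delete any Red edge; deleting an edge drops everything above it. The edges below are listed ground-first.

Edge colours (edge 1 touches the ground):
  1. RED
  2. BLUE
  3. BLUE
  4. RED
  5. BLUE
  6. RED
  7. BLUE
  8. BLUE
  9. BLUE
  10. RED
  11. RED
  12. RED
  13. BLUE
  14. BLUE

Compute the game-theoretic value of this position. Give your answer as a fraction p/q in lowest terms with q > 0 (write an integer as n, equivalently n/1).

-2617/8192

edge 1 of 14 (RED): { · | 0 } = -1
edge 2 of 14 (BLUE): { -1 | 0 } = -1/2
edge 3 of 14 (BLUE): { -1, -1/2 | 0 } = -1/4
edge 4 of 14 (RED): { -1, -1/2 | -1/4, 0 } = -3/8
edge 5 of 14 (BLUE): { -1, -1/2, -3/8 | -1/4, 0 } = -5/16
edge 6 of 14 (RED): { -1, -1/2, -3/8 | -5/16, -1/4, 0 } = -11/32
edge 7 of 14 (BLUE): { -1, -1/2, -3/8, -11/32 | -5/16, -1/4, 0 } = -21/64
edge 8 of 14 (BLUE): { -1, -1/2, -3/8, -11/32, -21/64 | -5/16, -1/4, 0 } = -41/128
edge 9 of 14 (BLUE): { -1, -1/2, -3/8, -11/32, -21/64, -41/128 | -5/16, -1/4, 0 } = -81/256
edge 10 of 14 (RED): { -1, -1/2, -3/8, -11/32, -21/64, -41/128 | -81/256, -5/16, -1/4, 0 } = -163/512
edge 11 of 14 (RED): { -1, -1/2, -3/8, -11/32, -21/64, -41/128 | -163/512, -81/256, -5/16, -1/4, 0 } = -327/1024
edge 12 of 14 (RED): { -1, -1/2, -3/8, -11/32, -21/64, -41/128 | -327/1024, -163/512, -81/256, -5/16, -1/4, 0 } = -655/2048
edge 13 of 14 (BLUE): { -1, -1/2, -3/8, -11/32, -21/64, -41/128, -655/2048 | -327/1024, -163/512, -81/256, -5/16, -1/4, 0 } = -1309/4096
edge 14 of 14 (BLUE): { -1, -1/2, -3/8, -11/32, -21/64, -41/128, -655/2048, -1309/4096 | -327/1024, -163/512, -81/256, -5/16, -1/4, 0 } = -2617/8192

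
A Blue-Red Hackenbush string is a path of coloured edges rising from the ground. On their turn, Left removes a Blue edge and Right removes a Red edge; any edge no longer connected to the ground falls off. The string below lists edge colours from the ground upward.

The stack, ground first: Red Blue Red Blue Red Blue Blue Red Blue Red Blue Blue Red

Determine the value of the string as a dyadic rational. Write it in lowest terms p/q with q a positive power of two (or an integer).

Build value(s[:k]) for k = 1..13, string s = Red Blue Red Blue Red Blue Blue Red Blue Red Blue Blue Red.
value(R) = {  | 0 } gives -1
value(RB) = { -1 | 0 } gives -1/2
value(RBR) = { -1 | -1/2; 0 } gives -3/4
value(RBRB) = { -1; -3/4 | -1/2; 0 } gives -5/8
value(RBRBR) = { -1; -3/4 | -5/8; -1/2; 0 } gives -11/16
value(RBRBRB) = { -1; -3/4; -11/16 | -5/8; -1/2; 0 } gives -21/32
value(RBRBRBB) = { -1; -3/4; -11/16; -21/32 | -5/8; -1/2; 0 } gives -41/64
value(RBRBRBBR) = { -1; -3/4; -11/16; -21/32 | -41/64; -5/8; -1/2; 0 } gives -83/128
value(RBRBRBBRB) = { -1; -3/4; -11/16; -21/32; -83/128 | -41/64; -5/8; -1/2; 0 } gives -165/256
value(RBRBRBBRBR) = { -1; -3/4; -11/16; -21/32; -83/128 | -165/256; -41/64; -5/8; -1/2; 0 } gives -331/512
value(RBRBRBBRBRB) = { -1; -3/4; -11/16; -21/32; -83/128; -331/512 | -165/256; -41/64; -5/8; -1/2; 0 } gives -661/1024
value(RBRBRBBRBRBB) = { -1; -3/4; -11/16; -21/32; -83/128; -331/512; -661/1024 | -165/256; -41/64; -5/8; -1/2; 0 } gives -1321/2048
value(RBRBRBBRBRBBR) = { -1; -3/4; -11/16; -21/32; -83/128; -331/512; -661/1024 | -1321/2048; -165/256; -41/64; -5/8; -1/2; 0 } gives -2643/4096

-2643/4096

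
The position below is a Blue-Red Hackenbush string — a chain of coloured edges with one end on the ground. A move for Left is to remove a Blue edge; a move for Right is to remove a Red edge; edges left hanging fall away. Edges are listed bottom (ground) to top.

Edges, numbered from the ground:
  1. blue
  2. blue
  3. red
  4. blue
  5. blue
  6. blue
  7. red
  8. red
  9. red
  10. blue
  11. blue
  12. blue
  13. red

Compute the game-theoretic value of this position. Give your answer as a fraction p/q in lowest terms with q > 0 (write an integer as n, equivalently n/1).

3869/2048

G(b) = { 0 | ∅ } ⇒ 1
G(bb) = { 0; 1 | ∅ } ⇒ 2
G(bbr) = { 0; 1 | 2 } ⇒ 3/2
G(bbrb) = { 0; 1; 3/2 | 2 } ⇒ 7/4
G(bbrbb) = { 0; 1; 3/2; 7/4 | 2 } ⇒ 15/8
G(bbrbbb) = { 0; 1; 3/2; 7/4; 15/8 | 2 } ⇒ 31/16
G(bbrbbbr) = { 0; 1; 3/2; 7/4; 15/8 | 31/16; 2 } ⇒ 61/32
G(bbrbbbrr) = { 0; 1; 3/2; 7/4; 15/8 | 61/32; 31/16; 2 } ⇒ 121/64
G(bbrbbbrrr) = { 0; 1; 3/2; 7/4; 15/8 | 121/64; 61/32; 31/16; 2 } ⇒ 241/128
G(bbrbbbrrrb) = { 0; 1; 3/2; 7/4; 15/8; 241/128 | 121/64; 61/32; 31/16; 2 } ⇒ 483/256
G(bbrbbbrrrbb) = { 0; 1; 3/2; 7/4; 15/8; 241/128; 483/256 | 121/64; 61/32; 31/16; 2 } ⇒ 967/512
G(bbrbbbrrrbbb) = { 0; 1; 3/2; 7/4; 15/8; 241/128; 483/256; 967/512 | 121/64; 61/32; 31/16; 2 } ⇒ 1935/1024
G(bbrbbbrrrbbbr) = { 0; 1; 3/2; 7/4; 15/8; 241/128; 483/256; 967/512 | 1935/1024; 121/64; 61/32; 31/16; 2 } ⇒ 3869/2048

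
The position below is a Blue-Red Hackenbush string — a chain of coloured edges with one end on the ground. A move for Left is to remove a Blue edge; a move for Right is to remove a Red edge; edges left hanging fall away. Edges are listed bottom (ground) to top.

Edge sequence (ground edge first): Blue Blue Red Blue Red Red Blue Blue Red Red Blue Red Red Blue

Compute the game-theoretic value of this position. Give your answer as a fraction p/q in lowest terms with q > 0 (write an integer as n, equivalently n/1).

6547/4096

Build value(s[:k]) for k = 1..14, string s = Blue Blue Red Blue Red Red Blue Blue Red Red Blue Red Red Blue.
1 of 14 · B · max L 0 · min R +∞ → 1
2 of 14 · BB · max L 1 · min R +∞ → 2
3 of 14 · BBR · max L 1 · min R 2 → 3/2
4 of 14 · BBRB · max L 3/2 · min R 2 → 7/4
5 of 14 · BBRBR · max L 3/2 · min R 7/4 → 13/8
6 of 14 · BBRBRR · max L 3/2 · min R 13/8 → 25/16
7 of 14 · BBRBRRB · max L 25/16 · min R 13/8 → 51/32
8 of 14 · BBRBRRBB · max L 51/32 · min R 13/8 → 103/64
9 of 14 · BBRBRRBBR · max L 51/32 · min R 103/64 → 205/128
10 of 14 · BBRBRRBBRR · max L 51/32 · min R 205/128 → 409/256
11 of 14 · BBRBRRBBRRB · max L 409/256 · min R 205/128 → 819/512
12 of 14 · BBRBRRBBRRBR · max L 409/256 · min R 819/512 → 1637/1024
13 of 14 · BBRBRRBBRRBRR · max L 409/256 · min R 1637/1024 → 3273/2048
14 of 14 · BBRBRRBBRRBRRB · max L 3273/2048 · min R 1637/1024 → 6547/4096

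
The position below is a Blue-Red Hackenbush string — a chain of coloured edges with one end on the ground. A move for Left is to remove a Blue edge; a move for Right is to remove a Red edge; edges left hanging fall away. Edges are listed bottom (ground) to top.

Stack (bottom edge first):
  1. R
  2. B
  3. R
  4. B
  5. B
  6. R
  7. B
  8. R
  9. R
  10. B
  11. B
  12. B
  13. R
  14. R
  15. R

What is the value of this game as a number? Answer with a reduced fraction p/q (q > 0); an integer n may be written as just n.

-9615/16384

step 1: add R to get R; options L={ ∅ } R={ 0 } → -1
step 2: add B to get RB; options L={ -1 } R={ 0 } → -1/2
step 3: add R to get RBR; options L={ -1 } R={ -1/2,0 } → -3/4
step 4: add B to get RBRB; options L={ -1,-3/4 } R={ -1/2,0 } → -5/8
step 5: add B to get RBRBB; options L={ -1,-3/4,-5/8 } R={ -1/2,0 } → -9/16
step 6: add R to get RBRBBR; options L={ -1,-3/4,-5/8 } R={ -9/16,-1/2,0 } → -19/32
step 7: add B to get RBRBBRB; options L={ -1,-3/4,-5/8,-19/32 } R={ -9/16,-1/2,0 } → -37/64
step 8: add R to get RBRBBRBR; options L={ -1,-3/4,-5/8,-19/32 } R={ -37/64,-9/16,-1/2,0 } → -75/128
step 9: add R to get RBRBBRBRR; options L={ -1,-3/4,-5/8,-19/32 } R={ -75/128,-37/64,-9/16,-1/2,0 } → -151/256
step 10: add B to get RBRBBRBRRB; options L={ -1,-3/4,-5/8,-19/32,-151/256 } R={ -75/128,-37/64,-9/16,-1/2,0 } → -301/512
step 11: add B to get RBRBBRBRRBB; options L={ -1,-3/4,-5/8,-19/32,-151/256,-301/512 } R={ -75/128,-37/64,-9/16,-1/2,0 } → -601/1024
step 12: add B to get RBRBBRBRRBBB; options L={ -1,-3/4,-5/8,-19/32,-151/256,-301/512,-601/1024 } R={ -75/128,-37/64,-9/16,-1/2,0 } → -1201/2048
step 13: add R to get RBRBBRBRRBBBR; options L={ -1,-3/4,-5/8,-19/32,-151/256,-301/512,-601/1024 } R={ -1201/2048,-75/128,-37/64,-9/16,-1/2,0 } → -2403/4096
step 14: add R to get RBRBBRBRRBBBRR; options L={ -1,-3/4,-5/8,-19/32,-151/256,-301/512,-601/1024 } R={ -2403/4096,-1201/2048,-75/128,-37/64,-9/16,-1/2,0 } → -4807/8192
step 15: add R to get RBRBBRBRRBBBRRR; options L={ -1,-3/4,-5/8,-19/32,-151/256,-301/512,-601/1024 } R={ -4807/8192,-2403/4096,-1201/2048,-75/128,-37/64,-9/16,-1/2,0 } → -9615/16384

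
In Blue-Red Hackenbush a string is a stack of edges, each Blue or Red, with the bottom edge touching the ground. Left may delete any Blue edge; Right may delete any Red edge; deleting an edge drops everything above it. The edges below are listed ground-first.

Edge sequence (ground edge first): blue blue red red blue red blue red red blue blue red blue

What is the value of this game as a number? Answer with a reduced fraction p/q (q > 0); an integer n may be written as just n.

edge 1 of 13 (blue): { 0 | (no moves) } — 1
edge 2 of 13 (blue): { 0, 1 | (no moves) } — 2
edge 3 of 13 (red): { 0, 1 | 2 } — 3/2
edge 4 of 13 (red): { 0, 1 | 3/2, 2 } — 5/4
edge 5 of 13 (blue): { 0, 1, 5/4 | 3/2, 2 } — 11/8
edge 6 of 13 (red): { 0, 1, 5/4 | 11/8, 3/2, 2 } — 21/16
edge 7 of 13 (blue): { 0, 1, 5/4, 21/16 | 11/8, 3/2, 2 } — 43/32
edge 8 of 13 (red): { 0, 1, 5/4, 21/16 | 43/32, 11/8, 3/2, 2 } — 85/64
edge 9 of 13 (red): { 0, 1, 5/4, 21/16 | 85/64, 43/32, 11/8, 3/2, 2 } — 169/128
edge 10 of 13 (blue): { 0, 1, 5/4, 21/16, 169/128 | 85/64, 43/32, 11/8, 3/2, 2 } — 339/256
edge 11 of 13 (blue): { 0, 1, 5/4, 21/16, 169/128, 339/256 | 85/64, 43/32, 11/8, 3/2, 2 } — 679/512
edge 12 of 13 (red): { 0, 1, 5/4, 21/16, 169/128, 339/256 | 679/512, 85/64, 43/32, 11/8, 3/2, 2 } — 1357/1024
edge 13 of 13 (blue): { 0, 1, 5/4, 21/16, 169/128, 339/256, 1357/1024 | 679/512, 85/64, 43/32, 11/8, 3/2, 2 } — 2715/2048

2715/2048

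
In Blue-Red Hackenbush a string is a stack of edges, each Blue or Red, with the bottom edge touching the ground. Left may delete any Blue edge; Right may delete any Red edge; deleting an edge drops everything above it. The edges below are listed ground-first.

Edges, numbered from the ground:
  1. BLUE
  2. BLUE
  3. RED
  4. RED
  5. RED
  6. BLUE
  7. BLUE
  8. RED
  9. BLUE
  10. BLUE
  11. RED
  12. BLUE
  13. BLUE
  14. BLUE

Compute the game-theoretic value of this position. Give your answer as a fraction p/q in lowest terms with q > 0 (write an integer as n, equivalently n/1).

g_1 [B]  L=[0]  R=[∅]  gives 1
g_2 [BB]  L=[0, 1]  R=[∅]  gives 2
g_3 [BBR]  L=[0, 1]  R=[2]  gives 3/2
g_4 [BBRR]  L=[0, 1]  R=[3/2, 2]  gives 5/4
g_5 [BBRRR]  L=[0, 1]  R=[5/4, 3/2, 2]  gives 9/8
g_6 [BBRRRB]  L=[0, 1, 9/8]  R=[5/4, 3/2, 2]  gives 19/16
g_7 [BBRRRBB]  L=[0, 1, 9/8, 19/16]  R=[5/4, 3/2, 2]  gives 39/32
g_8 [BBRRRBBR]  L=[0, 1, 9/8, 19/16]  R=[39/32, 5/4, 3/2, 2]  gives 77/64
g_9 [BBRRRBBRB]  L=[0, 1, 9/8, 19/16, 77/64]  R=[39/32, 5/4, 3/2, 2]  gives 155/128
g_10 [BBRRRBBRBB]  L=[0, 1, 9/8, 19/16, 77/64, 155/128]  R=[39/32, 5/4, 3/2, 2]  gives 311/256
g_11 [BBRRRBBRBBR]  L=[0, 1, 9/8, 19/16, 77/64, 155/128]  R=[311/256, 39/32, 5/4, 3/2, 2]  gives 621/512
g_12 [BBRRRBBRBBRB]  L=[0, 1, 9/8, 19/16, 77/64, 155/128, 621/512]  R=[311/256, 39/32, 5/4, 3/2, 2]  gives 1243/1024
g_13 [BBRRRBBRBBRBB]  L=[0, 1, 9/8, 19/16, 77/64, 155/128, 621/512, 1243/1024]  R=[311/256, 39/32, 5/4, 3/2, 2]  gives 2487/2048
g_14 [BBRRRBBRBBRBBB]  L=[0, 1, 9/8, 19/16, 77/64, 155/128, 621/512, 1243/1024, 2487/2048]  R=[311/256, 39/32, 5/4, 3/2, 2]  gives 4975/4096

4975/4096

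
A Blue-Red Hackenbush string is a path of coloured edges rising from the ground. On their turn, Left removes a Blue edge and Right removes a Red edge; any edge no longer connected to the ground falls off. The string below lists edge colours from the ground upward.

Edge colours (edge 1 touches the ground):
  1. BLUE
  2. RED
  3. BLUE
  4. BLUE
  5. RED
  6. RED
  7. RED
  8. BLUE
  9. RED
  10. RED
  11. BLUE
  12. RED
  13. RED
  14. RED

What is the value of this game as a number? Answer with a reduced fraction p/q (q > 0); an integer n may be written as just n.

6289/8192

step 1: add BLUE to get B; options L={ 0 } R={ ∅ } — 1
step 2: add RED to get BR; options L={ 0 } R={ 1 } — 1/2
step 3: add BLUE to get BRB; options L={ 0 1/2 } R={ 1 } — 3/4
step 4: add BLUE to get BRBB; options L={ 0 1/2 3/4 } R={ 1 } — 7/8
step 5: add RED to get BRBBR; options L={ 0 1/2 3/4 } R={ 7/8 1 } — 13/16
step 6: add RED to get BRBBRR; options L={ 0 1/2 3/4 } R={ 13/16 7/8 1 } — 25/32
step 7: add RED to get BRBBRRR; options L={ 0 1/2 3/4 } R={ 25/32 13/16 7/8 1 } — 49/64
step 8: add BLUE to get BRBBRRRB; options L={ 0 1/2 3/4 49/64 } R={ 25/32 13/16 7/8 1 } — 99/128
step 9: add RED to get BRBBRRRBR; options L={ 0 1/2 3/4 49/64 } R={ 99/128 25/32 13/16 7/8 1 } — 197/256
step 10: add RED to get BRBBRRRBRR; options L={ 0 1/2 3/4 49/64 } R={ 197/256 99/128 25/32 13/16 7/8 1 } — 393/512
step 11: add BLUE to get BRBBRRRBRRB; options L={ 0 1/2 3/4 49/64 393/512 } R={ 197/256 99/128 25/32 13/16 7/8 1 } — 787/1024
step 12: add RED to get BRBBRRRBRRBR; options L={ 0 1/2 3/4 49/64 393/512 } R={ 787/1024 197/256 99/128 25/32 13/16 7/8 1 } — 1573/2048
step 13: add RED to get BRBBRRRBRRBRR; options L={ 0 1/2 3/4 49/64 393/512 } R={ 1573/2048 787/1024 197/256 99/128 25/32 13/16 7/8 1 } — 3145/4096
step 14: add RED to get BRBBRRRBRRBRRR; options L={ 0 1/2 3/4 49/64 393/512 } R={ 3145/4096 1573/2048 787/1024 197/256 99/128 25/32 13/16 7/8 1 } — 6289/8192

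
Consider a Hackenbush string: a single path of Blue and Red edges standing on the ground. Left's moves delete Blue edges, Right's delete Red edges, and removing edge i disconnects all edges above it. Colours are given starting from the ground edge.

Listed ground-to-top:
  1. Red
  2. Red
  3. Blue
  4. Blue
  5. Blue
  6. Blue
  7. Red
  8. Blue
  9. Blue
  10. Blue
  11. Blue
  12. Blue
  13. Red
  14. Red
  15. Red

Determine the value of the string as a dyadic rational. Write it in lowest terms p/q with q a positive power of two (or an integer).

-8719/8192

Recurse on prefixes of the 15-edge string Red Red Blue Blue Blue Blue Red Blue Blue Blue Blue Blue Red Red Red:
edge 1 of 15 (Red): { none | 0 } = -1
edge 2 of 15 (Red): { none | -1,0 } = -2
edge 3 of 15 (Blue): { -2 | -1,0 } = -3/2
edge 4 of 15 (Blue): { -2,-3/2 | -1,0 } = -5/4
edge 5 of 15 (Blue): { -2,-3/2,-5/4 | -1,0 } = -9/8
edge 6 of 15 (Blue): { -2,-3/2,-5/4,-9/8 | -1,0 } = -17/16
edge 7 of 15 (Red): { -2,-3/2,-5/4,-9/8 | -17/16,-1,0 } = -35/32
edge 8 of 15 (Blue): { -2,-3/2,-5/4,-9/8,-35/32 | -17/16,-1,0 } = -69/64
edge 9 of 15 (Blue): { -2,-3/2,-5/4,-9/8,-35/32,-69/64 | -17/16,-1,0 } = -137/128
edge 10 of 15 (Blue): { -2,-3/2,-5/4,-9/8,-35/32,-69/64,-137/128 | -17/16,-1,0 } = -273/256
edge 11 of 15 (Blue): { -2,-3/2,-5/4,-9/8,-35/32,-69/64,-137/128,-273/256 | -17/16,-1,0 } = -545/512
edge 12 of 15 (Blue): { -2,-3/2,-5/4,-9/8,-35/32,-69/64,-137/128,-273/256,-545/512 | -17/16,-1,0 } = -1089/1024
edge 13 of 15 (Red): { -2,-3/2,-5/4,-9/8,-35/32,-69/64,-137/128,-273/256,-545/512 | -1089/1024,-17/16,-1,0 } = -2179/2048
edge 14 of 15 (Red): { -2,-3/2,-5/4,-9/8,-35/32,-69/64,-137/128,-273/256,-545/512 | -2179/2048,-1089/1024,-17/16,-1,0 } = -4359/4096
edge 15 of 15 (Red): { -2,-3/2,-5/4,-9/8,-35/32,-69/64,-137/128,-273/256,-545/512 | -4359/4096,-2179/2048,-1089/1024,-17/16,-1,0 } = -8719/8192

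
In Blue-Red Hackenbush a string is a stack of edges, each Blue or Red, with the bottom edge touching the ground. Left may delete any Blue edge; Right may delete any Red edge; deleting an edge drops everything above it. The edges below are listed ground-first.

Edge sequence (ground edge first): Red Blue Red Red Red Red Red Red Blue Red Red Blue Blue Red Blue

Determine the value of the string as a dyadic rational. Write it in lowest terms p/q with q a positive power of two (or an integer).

G(R) = { none | 0 } ⇒ -1
G(RB) = { -1 | 0 } ⇒ -1/2
G(RBR) = { -1 | -1/2,0 } ⇒ -3/4
G(RBRR) = { -1 | -3/4,-1/2,0 } ⇒ -7/8
G(RBRRR) = { -1 | -7/8,-3/4,-1/2,0 } ⇒ -15/16
G(RBRRRR) = { -1 | -15/16,-7/8,-3/4,-1/2,0 } ⇒ -31/32
G(RBRRRRR) = { -1 | -31/32,-15/16,-7/8,-3/4,-1/2,0 } ⇒ -63/64
G(RBRRRRRR) = { -1 | -63/64,-31/32,-15/16,-7/8,-3/4,-1/2,0 } ⇒ -127/128
G(RBRRRRRRB) = { -1,-127/128 | -63/64,-31/32,-15/16,-7/8,-3/4,-1/2,0 } ⇒ -253/256
G(RBRRRRRRBR) = { -1,-127/128 | -253/256,-63/64,-31/32,-15/16,-7/8,-3/4,-1/2,0 } ⇒ -507/512
G(RBRRRRRRBRR) = { -1,-127/128 | -507/512,-253/256,-63/64,-31/32,-15/16,-7/8,-3/4,-1/2,0 } ⇒ -1015/1024
G(RBRRRRRRBRRB) = { -1,-127/128,-1015/1024 | -507/512,-253/256,-63/64,-31/32,-15/16,-7/8,-3/4,-1/2,0 } ⇒ -2029/2048
G(RBRRRRRRBRRBB) = { -1,-127/128,-1015/1024,-2029/2048 | -507/512,-253/256,-63/64,-31/32,-15/16,-7/8,-3/4,-1/2,0 } ⇒ -4057/4096
G(RBRRRRRRBRRBBR) = { -1,-127/128,-1015/1024,-2029/2048 | -4057/4096,-507/512,-253/256,-63/64,-31/32,-15/16,-7/8,-3/4,-1/2,0 } ⇒ -8115/8192
G(RBRRRRRRBRRBBRB) = { -1,-127/128,-1015/1024,-2029/2048,-8115/8192 | -4057/4096,-507/512,-253/256,-63/64,-31/32,-15/16,-7/8,-3/4,-1/2,0 } ⇒ -16229/16384

-16229/16384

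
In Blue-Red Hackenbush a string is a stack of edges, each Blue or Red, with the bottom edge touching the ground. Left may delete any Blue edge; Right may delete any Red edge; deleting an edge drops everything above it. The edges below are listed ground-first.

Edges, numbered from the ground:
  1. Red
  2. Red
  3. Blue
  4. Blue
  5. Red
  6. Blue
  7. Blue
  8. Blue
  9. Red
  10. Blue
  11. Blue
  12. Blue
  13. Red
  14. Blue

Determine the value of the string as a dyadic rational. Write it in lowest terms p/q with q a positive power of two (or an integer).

Build val(s[:k]) for k = 1..14, string s = Red Red Blue Blue Red Blue Blue Blue Red Blue Blue Blue Red Blue.
val_1 [R]  L=[·]  R=[0]  -> -1
val_2 [RR]  L=[·]  R=[-1, 0]  -> -2
val_3 [RRB]  L=[-2]  R=[-1, 0]  -> -3/2
val_4 [RRBB]  L=[-2, -3/2]  R=[-1, 0]  -> -5/4
val_5 [RRBBR]  L=[-2, -3/2]  R=[-5/4, -1, 0]  -> -11/8
val_6 [RRBBRB]  L=[-2, -3/2, -11/8]  R=[-5/4, -1, 0]  -> -21/16
val_7 [RRBBRBB]  L=[-2, -3/2, -11/8, -21/16]  R=[-5/4, -1, 0]  -> -41/32
val_8 [RRBBRBBB]  L=[-2, -3/2, -11/8, -21/16, -41/32]  R=[-5/4, -1, 0]  -> -81/64
val_9 [RRBBRBBBR]  L=[-2, -3/2, -11/8, -21/16, -41/32]  R=[-81/64, -5/4, -1, 0]  -> -163/128
val_10 [RRBBRBBBRB]  L=[-2, -3/2, -11/8, -21/16, -41/32, -163/128]  R=[-81/64, -5/4, -1, 0]  -> -325/256
val_11 [RRBBRBBBRBB]  L=[-2, -3/2, -11/8, -21/16, -41/32, -163/128, -325/256]  R=[-81/64, -5/4, -1, 0]  -> -649/512
val_12 [RRBBRBBBRBBB]  L=[-2, -3/2, -11/8, -21/16, -41/32, -163/128, -325/256, -649/512]  R=[-81/64, -5/4, -1, 0]  -> -1297/1024
val_13 [RRBBRBBBRBBBR]  L=[-2, -3/2, -11/8, -21/16, -41/32, -163/128, -325/256, -649/512]  R=[-1297/1024, -81/64, -5/4, -1, 0]  -> -2595/2048
val_14 [RRBBRBBBRBBBRB]  L=[-2, -3/2, -11/8, -21/16, -41/32, -163/128, -325/256, -649/512, -2595/2048]  R=[-1297/1024, -81/64, -5/4, -1, 0]  -> -5189/4096

-5189/4096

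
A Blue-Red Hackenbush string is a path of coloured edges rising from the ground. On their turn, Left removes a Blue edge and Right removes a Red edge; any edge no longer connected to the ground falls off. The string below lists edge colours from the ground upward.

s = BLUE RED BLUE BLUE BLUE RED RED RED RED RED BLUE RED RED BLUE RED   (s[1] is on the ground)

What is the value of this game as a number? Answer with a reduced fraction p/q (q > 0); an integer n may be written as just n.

14373/16384

Recurse on prefixes of the 15-edge string BLUE RED BLUE BLUE BLUE RED RED RED RED RED BLUE RED RED BLUE RED:
1 of 15 · B · max L 0 · min R +∞ gives 1
2 of 15 · BR · max L 0 · min R 1 gives 1/2
3 of 15 · BRB · max L 1/2 · min R 1 gives 3/4
4 of 15 · BRBB · max L 3/4 · min R 1 gives 7/8
5 of 15 · BRBBB · max L 7/8 · min R 1 gives 15/16
6 of 15 · BRBBBR · max L 7/8 · min R 15/16 gives 29/32
7 of 15 · BRBBBRR · max L 7/8 · min R 29/32 gives 57/64
8 of 15 · BRBBBRRR · max L 7/8 · min R 57/64 gives 113/128
9 of 15 · BRBBBRRRR · max L 7/8 · min R 113/128 gives 225/256
10 of 15 · BRBBBRRRRR · max L 7/8 · min R 225/256 gives 449/512
11 of 15 · BRBBBRRRRRB · max L 449/512 · min R 225/256 gives 899/1024
12 of 15 · BRBBBRRRRRBR · max L 449/512 · min R 899/1024 gives 1797/2048
13 of 15 · BRBBBRRRRRBRR · max L 449/512 · min R 1797/2048 gives 3593/4096
14 of 15 · BRBBBRRRRRBRRB · max L 3593/4096 · min R 1797/2048 gives 7187/8192
15 of 15 · BRBBBRRRRRBRRBR · max L 3593/4096 · min R 7187/8192 gives 14373/16384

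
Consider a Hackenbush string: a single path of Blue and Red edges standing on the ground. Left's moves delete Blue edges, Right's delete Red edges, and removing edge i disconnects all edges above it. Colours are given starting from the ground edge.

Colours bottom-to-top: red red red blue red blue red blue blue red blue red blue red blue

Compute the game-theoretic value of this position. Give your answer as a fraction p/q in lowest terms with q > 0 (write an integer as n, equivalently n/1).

-10837/4096

step 1: add red to get r; options L={ · } R={ 0 } so -1
step 2: add red to get rr; options L={ · } R={ -1 0 } so -2
step 3: add red to get rrr; options L={ · } R={ -2 -1 0 } so -3
step 4: add blue to get rrrb; options L={ -3 } R={ -2 -1 0 } so -5/2
step 5: add red to get rrrbr; options L={ -3 } R={ -5/2 -2 -1 0 } so -11/4
step 6: add blue to get rrrbrb; options L={ -3 -11/4 } R={ -5/2 -2 -1 0 } so -21/8
step 7: add red to get rrrbrbr; options L={ -3 -11/4 } R={ -21/8 -5/2 -2 -1 0 } so -43/16
step 8: add blue to get rrrbrbrb; options L={ -3 -11/4 -43/16 } R={ -21/8 -5/2 -2 -1 0 } so -85/32
step 9: add blue to get rrrbrbrbb; options L={ -3 -11/4 -43/16 -85/32 } R={ -21/8 -5/2 -2 -1 0 } so -169/64
step 10: add red to get rrrbrbrbbr; options L={ -3 -11/4 -43/16 -85/32 } R={ -169/64 -21/8 -5/2 -2 -1 0 } so -339/128
step 11: add blue to get rrrbrbrbbrb; options L={ -3 -11/4 -43/16 -85/32 -339/128 } R={ -169/64 -21/8 -5/2 -2 -1 0 } so -677/256
step 12: add red to get rrrbrbrbbrbr; options L={ -3 -11/4 -43/16 -85/32 -339/128 } R={ -677/256 -169/64 -21/8 -5/2 -2 -1 0 } so -1355/512
step 13: add blue to get rrrbrbrbbrbrb; options L={ -3 -11/4 -43/16 -85/32 -339/128 -1355/512 } R={ -677/256 -169/64 -21/8 -5/2 -2 -1 0 } so -2709/1024
step 14: add red to get rrrbrbrbbrbrbr; options L={ -3 -11/4 -43/16 -85/32 -339/128 -1355/512 } R={ -2709/1024 -677/256 -169/64 -21/8 -5/2 -2 -1 0 } so -5419/2048
step 15: add blue to get rrrbrbrbbrbrbrb; options L={ -3 -11/4 -43/16 -85/32 -339/128 -1355/512 -5419/2048 } R={ -2709/1024 -677/256 -169/64 -21/8 -5/2 -2 -1 0 } so -10837/4096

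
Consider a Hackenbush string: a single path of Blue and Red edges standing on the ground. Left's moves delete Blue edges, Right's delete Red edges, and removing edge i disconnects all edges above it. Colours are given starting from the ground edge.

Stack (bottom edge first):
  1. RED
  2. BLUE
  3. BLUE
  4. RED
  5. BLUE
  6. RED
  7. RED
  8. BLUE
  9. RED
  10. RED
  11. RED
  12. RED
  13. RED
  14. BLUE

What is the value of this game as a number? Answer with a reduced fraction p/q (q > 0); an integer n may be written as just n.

1 of 14 · R · max L −∞ · min R 0 => -1
2 of 14 · RB · max L -1 · min R 0 => -1/2
3 of 14 · RBB · max L -1/2 · min R 0 => -1/4
4 of 14 · RBBR · max L -1/2 · min R -1/4 => -3/8
5 of 14 · RBBRB · max L -3/8 · min R -1/4 => -5/16
6 of 14 · RBBRBR · max L -3/8 · min R -5/16 => -11/32
7 of 14 · RBBRBRR · max L -3/8 · min R -11/32 => -23/64
8 of 14 · RBBRBRRB · max L -23/64 · min R -11/32 => -45/128
9 of 14 · RBBRBRRBR · max L -23/64 · min R -45/128 => -91/256
10 of 14 · RBBRBRRBRR · max L -23/64 · min R -91/256 => -183/512
11 of 14 · RBBRBRRBRRR · max L -23/64 · min R -183/512 => -367/1024
12 of 14 · RBBRBRRBRRRR · max L -23/64 · min R -367/1024 => -735/2048
13 of 14 · RBBRBRRBRRRRR · max L -23/64 · min R -735/2048 => -1471/4096
14 of 14 · RBBRBRRBRRRRRB · max L -1471/4096 · min R -735/2048 => -2941/8192

-2941/8192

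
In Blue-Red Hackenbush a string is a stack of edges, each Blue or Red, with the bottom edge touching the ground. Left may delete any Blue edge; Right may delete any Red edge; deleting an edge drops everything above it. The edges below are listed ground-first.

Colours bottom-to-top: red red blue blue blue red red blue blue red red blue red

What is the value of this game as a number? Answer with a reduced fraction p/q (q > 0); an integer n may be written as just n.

-2459/2048

Build val(s[:k]) for k = 1..13, string s = red red blue blue blue red red blue blue red red blue red.
r: Left {  }, Right { 0 } — simplest -1
rr: Left {  }, Right { -1,0 } — simplest -2
rrb: Left { -2 }, Right { -1,0 } — simplest -3/2
rrbb: Left { -2,-3/2 }, Right { -1,0 } — simplest -5/4
rrbbb: Left { -2,-3/2,-5/4 }, Right { -1,0 } — simplest -9/8
rrbbbr: Left { -2,-3/2,-5/4 }, Right { -9/8,-1,0 } — simplest -19/16
rrbbbrr: Left { -2,-3/2,-5/4 }, Right { -19/16,-9/8,-1,0 } — simplest -39/32
rrbbbrrb: Left { -2,-3/2,-5/4,-39/32 }, Right { -19/16,-9/8,-1,0 } — simplest -77/64
rrbbbrrbb: Left { -2,-3/2,-5/4,-39/32,-77/64 }, Right { -19/16,-9/8,-1,0 } — simplest -153/128
rrbbbrrbbr: Left { -2,-3/2,-5/4,-39/32,-77/64 }, Right { -153/128,-19/16,-9/8,-1,0 } — simplest -307/256
rrbbbrrbbrr: Left { -2,-3/2,-5/4,-39/32,-77/64 }, Right { -307/256,-153/128,-19/16,-9/8,-1,0 } — simplest -615/512
rrbbbrrbbrrb: Left { -2,-3/2,-5/4,-39/32,-77/64,-615/512 }, Right { -307/256,-153/128,-19/16,-9/8,-1,0 } — simplest -1229/1024
rrbbbrrbbrrbr: Left { -2,-3/2,-5/4,-39/32,-77/64,-615/512 }, Right { -1229/1024,-307/256,-153/128,-19/16,-9/8,-1,0 } — simplest -2459/2048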